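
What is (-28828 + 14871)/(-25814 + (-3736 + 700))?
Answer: 13957/28850 ≈ 0.48378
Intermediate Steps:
(-28828 + 14871)/(-25814 + (-3736 + 700)) = -13957/(-25814 - 3036) = -13957/(-28850) = -13957*(-1/28850) = 13957/28850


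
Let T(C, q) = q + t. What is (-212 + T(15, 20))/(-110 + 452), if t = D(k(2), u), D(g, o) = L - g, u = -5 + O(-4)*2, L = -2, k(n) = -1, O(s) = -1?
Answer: -193/342 ≈ -0.56433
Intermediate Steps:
u = -7 (u = -5 - 1*2 = -5 - 2 = -7)
D(g, o) = -2 - g
t = -1 (t = -2 - 1*(-1) = -2 + 1 = -1)
T(C, q) = -1 + q (T(C, q) = q - 1 = -1 + q)
(-212 + T(15, 20))/(-110 + 452) = (-212 + (-1 + 20))/(-110 + 452) = (-212 + 19)/342 = -193*1/342 = -193/342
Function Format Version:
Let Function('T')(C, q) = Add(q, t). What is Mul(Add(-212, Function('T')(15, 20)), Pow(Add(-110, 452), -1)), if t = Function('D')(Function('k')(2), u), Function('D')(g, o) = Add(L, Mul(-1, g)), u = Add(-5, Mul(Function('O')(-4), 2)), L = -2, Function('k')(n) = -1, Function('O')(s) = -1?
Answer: Rational(-193, 342) ≈ -0.56433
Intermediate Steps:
u = -7 (u = Add(-5, Mul(-1, 2)) = Add(-5, -2) = -7)
Function('D')(g, o) = Add(-2, Mul(-1, g))
t = -1 (t = Add(-2, Mul(-1, -1)) = Add(-2, 1) = -1)
Function('T')(C, q) = Add(-1, q) (Function('T')(C, q) = Add(q, -1) = Add(-1, q))
Mul(Add(-212, Function('T')(15, 20)), Pow(Add(-110, 452), -1)) = Mul(Add(-212, Add(-1, 20)), Pow(Add(-110, 452), -1)) = Mul(Add(-212, 19), Pow(342, -1)) = Mul(-193, Rational(1, 342)) = Rational(-193, 342)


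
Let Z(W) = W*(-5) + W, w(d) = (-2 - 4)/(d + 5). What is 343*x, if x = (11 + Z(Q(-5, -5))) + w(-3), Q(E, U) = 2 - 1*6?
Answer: 8232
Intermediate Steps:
Q(E, U) = -4 (Q(E, U) = 2 - 6 = -4)
w(d) = -6/(5 + d)
Z(W) = -4*W (Z(W) = -5*W + W = -4*W)
x = 24 (x = (11 - 4*(-4)) - 6/(5 - 3) = (11 + 16) - 6/2 = 27 - 6*½ = 27 - 3 = 24)
343*x = 343*24 = 8232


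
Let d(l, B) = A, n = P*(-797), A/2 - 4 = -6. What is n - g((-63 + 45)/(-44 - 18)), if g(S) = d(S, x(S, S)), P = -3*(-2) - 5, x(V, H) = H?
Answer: -793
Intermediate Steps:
P = 1 (P = 6 - 5 = 1)
A = -4 (A = 8 + 2*(-6) = 8 - 12 = -4)
n = -797 (n = 1*(-797) = -797)
d(l, B) = -4
g(S) = -4
n - g((-63 + 45)/(-44 - 18)) = -797 - 1*(-4) = -797 + 4 = -793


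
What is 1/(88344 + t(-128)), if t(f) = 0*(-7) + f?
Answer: 1/88216 ≈ 1.1336e-5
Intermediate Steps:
t(f) = f (t(f) = 0 + f = f)
1/(88344 + t(-128)) = 1/(88344 - 128) = 1/88216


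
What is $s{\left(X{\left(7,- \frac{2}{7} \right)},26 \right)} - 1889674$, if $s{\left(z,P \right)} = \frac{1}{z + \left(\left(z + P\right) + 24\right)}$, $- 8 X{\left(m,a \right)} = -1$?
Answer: $- \frac{379824470}{201} \approx -1.8897 \cdot 10^{6}$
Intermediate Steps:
$X{\left(m,a \right)} = \frac{1}{8}$ ($X{\left(m,a \right)} = \left(- \frac{1}{8}\right) \left(-1\right) = \frac{1}{8}$)
$s{\left(z,P \right)} = \frac{1}{24 + P + 2 z}$ ($s{\left(z,P \right)} = \frac{1}{z + \left(\left(P + z\right) + 24\right)} = \frac{1}{z + \left(24 + P + z\right)} = \frac{1}{24 + P + 2 z}$)
$s{\left(X{\left(7,- \frac{2}{7} \right)},26 \right)} - 1889674 = \frac{1}{24 + 26 + 2 \cdot \frac{1}{8}} - 1889674 = \frac{1}{24 + 26 + \frac{1}{4}} - 1889674 = \frac{1}{\frac{201}{4}} - 1889674 = \frac{4}{201} - 1889674 = - \frac{379824470}{201}$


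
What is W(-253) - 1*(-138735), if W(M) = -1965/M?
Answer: 35101920/253 ≈ 1.3874e+5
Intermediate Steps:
W(-253) - 1*(-138735) = -1965/(-253) - 1*(-138735) = -1965*(-1/253) + 138735 = 1965/253 + 138735 = 35101920/253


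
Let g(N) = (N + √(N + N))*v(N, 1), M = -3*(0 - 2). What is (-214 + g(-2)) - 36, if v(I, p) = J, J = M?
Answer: -262 + 12*I ≈ -262.0 + 12.0*I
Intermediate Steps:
M = 6 (M = -3*(-2) = 6)
J = 6
v(I, p) = 6
g(N) = 6*N + 6*√2*√N (g(N) = (N + √(N + N))*6 = (N + √(2*N))*6 = (N + √2*√N)*6 = 6*N + 6*√2*√N)
(-214 + g(-2)) - 36 = (-214 + (6*(-2) + 6*√2*√(-2))) - 36 = (-214 + (-12 + 6*√2*(I*√2))) - 36 = (-214 + (-12 + 12*I)) - 36 = (-226 + 12*I) - 36 = -262 + 12*I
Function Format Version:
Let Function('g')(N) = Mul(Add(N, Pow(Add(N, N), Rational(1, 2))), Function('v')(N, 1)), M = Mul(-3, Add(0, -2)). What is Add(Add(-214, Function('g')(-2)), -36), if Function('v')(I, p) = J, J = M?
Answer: Add(-262, Mul(12, I)) ≈ Add(-262.00, Mul(12.000, I))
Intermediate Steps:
M = 6 (M = Mul(-3, -2) = 6)
J = 6
Function('v')(I, p) = 6
Function('g')(N) = Add(Mul(6, N), Mul(6, Pow(2, Rational(1, 2)), Pow(N, Rational(1, 2)))) (Function('g')(N) = Mul(Add(N, Pow(Add(N, N), Rational(1, 2))), 6) = Mul(Add(N, Pow(Mul(2, N), Rational(1, 2))), 6) = Mul(Add(N, Mul(Pow(2, Rational(1, 2)), Pow(N, Rational(1, 2)))), 6) = Add(Mul(6, N), Mul(6, Pow(2, Rational(1, 2)), Pow(N, Rational(1, 2)))))
Add(Add(-214, Function('g')(-2)), -36) = Add(Add(-214, Add(Mul(6, -2), Mul(6, Pow(2, Rational(1, 2)), Pow(-2, Rational(1, 2))))), -36) = Add(Add(-214, Add(-12, Mul(6, Pow(2, Rational(1, 2)), Mul(I, Pow(2, Rational(1, 2)))))), -36) = Add(Add(-214, Add(-12, Mul(12, I))), -36) = Add(Add(-226, Mul(12, I)), -36) = Add(-262, Mul(12, I))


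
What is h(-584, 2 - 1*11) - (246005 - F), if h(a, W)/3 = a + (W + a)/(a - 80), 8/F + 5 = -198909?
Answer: -16361558586789/66039448 ≈ -2.4775e+5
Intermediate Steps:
F = -4/99457 (F = 8/(-5 - 198909) = 8/(-198914) = 8*(-1/198914) = -4/99457 ≈ -4.0218e-5)
h(a, W) = 3*a + 3*(W + a)/(-80 + a) (h(a, W) = 3*(a + (W + a)/(a - 80)) = 3*(a + (W + a)/(-80 + a)) = 3*a + 3*(W + a)/(-80 + a))
h(-584, 2 - 1*11) - (246005 - F) = 3*((2 - 1*11) + (-584)**2 - 79*(-584))/(-80 - 584) - (246005 - 1*(-4/99457)) = 3*((2 - 11) + 341056 + 46136)/(-664) - (246005 + 4/99457) = 3*(-1/664)*(-9 + 341056 + 46136) - 1*24466919289/99457 = 3*(-1/664)*387183 - 24466919289/99457 = -1161549/664 - 24466919289/99457 = -16361558586789/66039448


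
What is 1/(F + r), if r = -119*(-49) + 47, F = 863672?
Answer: 1/869550 ≈ 1.1500e-6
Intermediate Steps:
r = 5878 (r = 5831 + 47 = 5878)
1/(F + r) = 1/(863672 + 5878) = 1/869550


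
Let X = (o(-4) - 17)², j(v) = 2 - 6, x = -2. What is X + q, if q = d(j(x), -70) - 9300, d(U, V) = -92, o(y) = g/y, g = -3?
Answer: -146047/16 ≈ -9127.9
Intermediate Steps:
j(v) = -4
o(y) = -3/y
q = -9392 (q = -92 - 9300 = -9392)
X = 4225/16 (X = (-3/(-4) - 17)² = (-3*(-¼) - 17)² = (¾ - 17)² = (-65/4)² = 4225/16 ≈ 264.06)
X + q = 4225/16 - 9392 = -146047/16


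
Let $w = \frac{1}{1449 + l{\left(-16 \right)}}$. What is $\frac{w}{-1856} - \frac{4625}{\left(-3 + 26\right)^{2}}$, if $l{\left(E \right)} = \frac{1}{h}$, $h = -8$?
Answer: $- \frac{12437143529}{1422540248} \approx -8.7429$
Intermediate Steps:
$l{\left(E \right)} = - \frac{1}{8}$ ($l{\left(E \right)} = \frac{1}{-8} = - \frac{1}{8}$)
$w = \frac{8}{11591}$ ($w = \frac{1}{1449 - \frac{1}{8}} = \frac{1}{\frac{11591}{8}} = \frac{8}{11591} \approx 0.00069019$)
$\frac{w}{-1856} - \frac{4625}{\left(-3 + 26\right)^{2}} = \frac{8}{11591 \left(-1856\right)} - \frac{4625}{\left(-3 + 26\right)^{2}} = \frac{8}{11591} \left(- \frac{1}{1856}\right) - \frac{4625}{23^{2}} = - \frac{1}{2689112} - \frac{4625}{529} = - \frac{12437143529}{1422540248}$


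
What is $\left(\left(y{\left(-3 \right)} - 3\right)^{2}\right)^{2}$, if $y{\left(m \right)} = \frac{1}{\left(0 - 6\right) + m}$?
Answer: $\frac{614656}{6561} \approx 93.683$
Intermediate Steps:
$y{\left(m \right)} = \frac{1}{-6 + m}$ ($y{\left(m \right)} = \frac{1}{\left(0 - 6\right) + m} = \frac{1}{-6 + m}$)
$\left(\left(y{\left(-3 \right)} - 3\right)^{2}\right)^{2} = \left(\left(\frac{1}{-6 - 3} - 3\right)^{2}\right)^{2} = \left(\left(\frac{1}{-9} - 3\right)^{2}\right)^{2} = \left(\left(- \frac{1}{9} - 3\right)^{2}\right)^{2} = \left(\left(- \frac{28}{9}\right)^{2}\right)^{2} = \left(\frac{784}{81}\right)^{2} = \frac{614656}{6561}$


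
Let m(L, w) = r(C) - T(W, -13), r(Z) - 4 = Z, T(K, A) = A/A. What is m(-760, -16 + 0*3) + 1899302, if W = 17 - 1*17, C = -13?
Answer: 1899292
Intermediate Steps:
W = 0 (W = 17 - 17 = 0)
T(K, A) = 1
r(Z) = 4 + Z
m(L, w) = -10 (m(L, w) = (4 - 13) - 1*1 = -9 - 1 = -10)
m(-760, -16 + 0*3) + 1899302 = -10 + 1899302 = 1899292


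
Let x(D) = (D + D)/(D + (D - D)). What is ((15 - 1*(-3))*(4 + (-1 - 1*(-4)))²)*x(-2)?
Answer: 1764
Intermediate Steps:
x(D) = 2 (x(D) = (2*D)/(D + 0) = (2*D)/D = 2)
((15 - 1*(-3))*(4 + (-1 - 1*(-4)))²)*x(-2) = ((15 - 1*(-3))*(4 + (-1 - 1*(-4)))²)*2 = ((15 + 3)*(4 + (-1 + 4))²)*2 = (18*(4 + 3)²)*2 = (18*7²)*2 = (18*49)*2 = 882*2 = 1764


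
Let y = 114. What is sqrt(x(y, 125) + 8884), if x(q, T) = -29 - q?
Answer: sqrt(8741) ≈ 93.493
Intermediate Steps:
sqrt(x(y, 125) + 8884) = sqrt((-29 - 1*114) + 8884) = sqrt((-29 - 114) + 8884) = sqrt(-143 + 8884) = sqrt(8741)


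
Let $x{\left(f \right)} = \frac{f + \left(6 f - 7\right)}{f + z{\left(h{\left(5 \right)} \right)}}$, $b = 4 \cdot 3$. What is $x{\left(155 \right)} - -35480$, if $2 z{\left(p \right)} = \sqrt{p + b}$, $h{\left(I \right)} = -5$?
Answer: $\frac{3410048000}{96093} - \frac{2156 \sqrt{7}}{96093} \approx 35487.0$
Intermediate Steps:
$b = 12$
$z{\left(p \right)} = \frac{\sqrt{12 + p}}{2}$ ($z{\left(p \right)} = \frac{\sqrt{p + 12}}{2} = \frac{\sqrt{12 + p}}{2}$)
$x{\left(f \right)} = \frac{-7 + 7 f}{f + \frac{\sqrt{7}}{2}}$ ($x{\left(f \right)} = \frac{f + \left(6 f - 7\right)}{f + \frac{\sqrt{12 - 5}}{2}} = \frac{f + \left(-7 + 6 f\right)}{f + \frac{\sqrt{7}}{2}} = \frac{-7 + 7 f}{f + \frac{\sqrt{7}}{2}}$)
$x{\left(155 \right)} - -35480 = \frac{14 \left(-1 + 155\right)}{\sqrt{7} + 2 \cdot 155} - -35480 = 14 \frac{1}{\sqrt{7} + 310} \cdot 154 + 35480 = 14 \frac{1}{310 + \sqrt{7}} \cdot 154 + 35480 = \frac{2156}{310 + \sqrt{7}} + 35480 = 35480 + \frac{2156}{310 + \sqrt{7}}$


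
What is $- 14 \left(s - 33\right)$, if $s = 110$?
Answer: $-1078$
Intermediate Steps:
$- 14 \left(s - 33\right) = - 14 \left(110 - 33\right) = \left(-14\right) 77 = -1078$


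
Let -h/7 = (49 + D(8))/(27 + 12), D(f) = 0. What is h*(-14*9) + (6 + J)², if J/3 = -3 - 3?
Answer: 16278/13 ≈ 1252.2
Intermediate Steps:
J = -18 (J = 3*(-3 - 3) = 3*(-6) = -18)
h = -343/39 (h = -7*(49 + 0)/(27 + 12) = -343/39 ≈ -8.7949)
h*(-14*9) + (6 + J)² = -(-4802)*9/39 + (6 - 18)² = -343/39*(-126) + (-12)² = 14406/13 + 144 = 16278/13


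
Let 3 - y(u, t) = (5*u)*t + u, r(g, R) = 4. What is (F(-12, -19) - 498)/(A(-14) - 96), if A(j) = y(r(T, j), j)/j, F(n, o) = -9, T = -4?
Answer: 2366/541 ≈ 4.3734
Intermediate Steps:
y(u, t) = 3 - u - 5*t*u (y(u, t) = 3 - ((5*u)*t + u) = 3 - (5*t*u + u) = 3 - (u + 5*t*u) = 3 + (-u - 5*t*u) = 3 - u - 5*t*u)
A(j) = (-1 - 20*j)/j (A(j) = (3 - 1*4 - 5*j*4)/j = (3 - 4 - 20*j)/j = (-1 - 20*j)/j)
(F(-12, -19) - 498)/(A(-14) - 96) = (-9 - 498)/((-20 - 1/(-14)) - 96) = -507/((-20 - 1*(-1/14)) - 96) = -507/((-20 + 1/14) - 96) = -507/(-279/14 - 96) = -507/(-1623/14) = -507*(-14/1623) = 2366/541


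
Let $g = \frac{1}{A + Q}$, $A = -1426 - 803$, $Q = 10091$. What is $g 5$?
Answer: $\frac{5}{7862} \approx 0.00063597$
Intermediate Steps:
$A = -2229$
$g = \frac{1}{7862}$ ($g = \frac{1}{-2229 + 10091} = \frac{1}{7862} \approx 0.00012719$)
$g 5 = \frac{1}{7862} \cdot 5 = \frac{5}{7862}$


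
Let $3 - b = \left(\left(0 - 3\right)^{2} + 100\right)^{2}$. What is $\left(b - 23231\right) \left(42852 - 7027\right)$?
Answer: $-1257779925$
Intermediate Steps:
$b = -11878$ ($b = 3 - \left(\left(0 - 3\right)^{2} + 100\right)^{2} = 3 - \left(\left(-3\right)^{2} + 100\right)^{2} = 3 - \left(9 + 100\right)^{2} = 3 - 109^{2} = 3 - 11881 = -11878$)
$\left(b - 23231\right) \left(42852 - 7027\right) = \left(-11878 - 23231\right) \left(42852 - 7027\right) = \left(-35109\right) 35825 = -1257779925$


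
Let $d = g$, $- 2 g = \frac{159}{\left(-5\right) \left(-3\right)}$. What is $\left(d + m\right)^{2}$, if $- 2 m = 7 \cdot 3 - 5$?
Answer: $\frac{17689}{100} \approx 176.89$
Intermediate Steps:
$g = - \frac{53}{10}$ ($g = - \frac{159 \frac{1}{\left(-5\right) \left(-3\right)}}{2} = - \frac{159 \cdot \frac{1}{15}}{2} = \left(- \frac{1}{2}\right) \frac{53}{5} = - \frac{53}{10} \approx -5.3$)
$d = - \frac{53}{10} \approx -5.3$
$m = -8$ ($m = - \frac{7 \cdot 3 - 5}{2} = - \frac{21 - 5}{2} = \left(- \frac{1}{2}\right) 16 = -8$)
$\left(d + m\right)^{2} = \left(- \frac{53}{10} - 8\right)^{2} = \left(- \frac{133}{10}\right)^{2} = \frac{17689}{100}$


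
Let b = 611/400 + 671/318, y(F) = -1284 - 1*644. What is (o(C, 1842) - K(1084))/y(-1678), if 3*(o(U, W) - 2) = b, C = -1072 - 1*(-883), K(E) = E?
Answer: 206214251/367862400 ≈ 0.56057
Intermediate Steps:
C = -189 (C = -1072 + 883 = -189)
y(F) = -1928 (y(F) = -1284 - 644 = -1928)
b = 231349/63600 (b = 611*(1/400) + 671*(1/318) = 611/400 + 671/318 = 231349/63600 ≈ 3.6376)
o(U, W) = 612949/190800 (o(U, W) = 2 + (⅓)*(231349/63600) = 2 + 231349/190800 = 612949/190800)
(o(C, 1842) - K(1084))/y(-1678) = (612949/190800 - 1*1084)/(-1928) = (612949/190800 - 1084)*(-1/1928) = -206214251/190800*(-1/1928) = 206214251/367862400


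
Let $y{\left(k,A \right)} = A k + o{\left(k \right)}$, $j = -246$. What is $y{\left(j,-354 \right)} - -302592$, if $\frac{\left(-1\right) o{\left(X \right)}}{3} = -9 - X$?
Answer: $388965$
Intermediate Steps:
$o{\left(X \right)} = 27 + 3 X$ ($o{\left(X \right)} = - 3 \left(-9 - X\right) = 27 + 3 X$)
$y{\left(k,A \right)} = 27 + 3 k + A k$ ($y{\left(k,A \right)} = A k + \left(27 + 3 k\right) = 27 + 3 k + A k$)
$y{\left(j,-354 \right)} - -302592 = \left(27 + 3 \left(-246\right) - -87084\right) - -302592 = \left(27 - 738 + 87084\right) + 302592 = 86373 + 302592 = 388965$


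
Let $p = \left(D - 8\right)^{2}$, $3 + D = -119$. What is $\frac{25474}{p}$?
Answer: $\frac{12737}{8450} \approx 1.5073$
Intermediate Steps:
$D = -122$ ($D = -3 - 119 = -122$)
$p = 16900$ ($p = \left(-122 - 8\right)^{2} = \left(-130\right)^{2} = 16900$)
$\frac{25474}{p} = \frac{25474}{16900} = 25474 \cdot \frac{1}{16900} = \frac{12737}{8450}$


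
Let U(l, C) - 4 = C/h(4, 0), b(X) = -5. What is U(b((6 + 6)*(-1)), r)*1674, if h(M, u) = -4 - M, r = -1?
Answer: 27621/4 ≈ 6905.3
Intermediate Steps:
U(l, C) = 4 - C/8 (U(l, C) = 4 + C/(-4 - 1*4) = 4 + C/(-4 - 4) = 4 + C/(-8) = 4 + C*(-⅛) = 4 - C/8)
U(b((6 + 6)*(-1)), r)*1674 = (4 - ⅛*(-1))*1674 = (4 + ⅛)*1674 = (33/8)*1674 = 27621/4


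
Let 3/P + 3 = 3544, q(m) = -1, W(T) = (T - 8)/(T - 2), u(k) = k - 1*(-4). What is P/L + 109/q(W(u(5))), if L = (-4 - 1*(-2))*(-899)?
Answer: -693972259/6366718 ≈ -109.00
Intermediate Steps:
u(k) = 4 + k (u(k) = k + 4 = 4 + k)
W(T) = (-8 + T)/(-2 + T)
P = 3/3541 (P = 3/(-3 + 3544) = 3/3541 ≈ 0.00084722)
L = 1798 (L = (-4 + 2)*(-899) = -2*(-899) = 1798)
P/L + 109/q(W(u(5))) = (3/3541)/1798 + 109/(-1) = (3/3541)*(1/1798) + 109*(-1) = 3/6366718 - 109 = -693972259/6366718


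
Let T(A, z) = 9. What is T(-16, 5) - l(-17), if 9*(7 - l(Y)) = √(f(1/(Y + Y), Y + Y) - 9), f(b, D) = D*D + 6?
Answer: 2 + √1153/9 ≈ 5.7729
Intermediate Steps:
f(b, D) = 6 + D² (f(b, D) = D² + 6 = 6 + D²)
l(Y) = 7 - √(-3 + 4*Y²)/9 (l(Y) = 7 - √((6 + (Y + Y)²) - 9)/9 = 7 - √((6 + (2*Y)²) - 9)/9 = 7 - √((6 + 4*Y²) - 9)/9 = 7 - √(-3 + 4*Y²)/9)
T(-16, 5) - l(-17) = 9 - (7 - √(-3 + 4*(-17)²)/9) = 9 - (7 - √(-3 + 4*289)/9) = 9 - (7 - √(-3 + 1156)/9) = 9 - (7 - √1153/9) = 9 + (-7 + √1153/9) = 2 + √1153/9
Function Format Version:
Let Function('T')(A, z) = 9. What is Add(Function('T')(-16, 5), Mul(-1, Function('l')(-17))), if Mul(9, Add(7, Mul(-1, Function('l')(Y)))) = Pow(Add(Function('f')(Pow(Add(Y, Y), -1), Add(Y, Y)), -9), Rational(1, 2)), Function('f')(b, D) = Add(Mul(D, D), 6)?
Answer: Add(2, Mul(Rational(1, 9), Pow(1153, Rational(1, 2)))) ≈ 5.7729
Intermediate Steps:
Function('f')(b, D) = Add(6, Pow(D, 2)) (Function('f')(b, D) = Add(Pow(D, 2), 6) = Add(6, Pow(D, 2)))
Function('l')(Y) = Add(7, Mul(Rational(-1, 9), Pow(Add(-3, Mul(4, Pow(Y, 2))), Rational(1, 2)))) (Function('l')(Y) = Add(7, Mul(Rational(-1, 9), Pow(Add(Add(6, Pow(Add(Y, Y), 2)), -9), Rational(1, 2)))) = Add(7, Mul(Rational(-1, 9), Pow(Add(Add(6, Pow(Mul(2, Y), 2)), -9), Rational(1, 2)))) = Add(7, Mul(Rational(-1, 9), Pow(Add(Add(6, Mul(4, Pow(Y, 2))), -9), Rational(1, 2)))) = Add(7, Mul(Rational(-1, 9), Pow(Add(-3, Mul(4, Pow(Y, 2))), Rational(1, 2)))))
Add(Function('T')(-16, 5), Mul(-1, Function('l')(-17))) = Add(9, Mul(-1, Add(7, Mul(Rational(-1, 9), Pow(Add(-3, Mul(4, Pow(-17, 2))), Rational(1, 2)))))) = Add(9, Mul(-1, Add(7, Mul(Rational(-1, 9), Pow(Add(-3, Mul(4, 289)), Rational(1, 2)))))) = Add(9, Mul(-1, Add(7, Mul(Rational(-1, 9), Pow(Add(-3, 1156), Rational(1, 2)))))) = Add(9, Mul(-1, Add(7, Mul(Rational(-1, 9), Pow(1153, Rational(1, 2)))))) = Add(9, Add(-7, Mul(Rational(1, 9), Pow(1153, Rational(1, 2))))) = Add(2, Mul(Rational(1, 9), Pow(1153, Rational(1, 2))))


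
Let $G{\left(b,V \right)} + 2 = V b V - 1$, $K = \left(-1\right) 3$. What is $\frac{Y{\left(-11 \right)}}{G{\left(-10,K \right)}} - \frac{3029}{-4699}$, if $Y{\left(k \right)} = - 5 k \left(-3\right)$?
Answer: $\frac{352344}{145669} \approx 2.4188$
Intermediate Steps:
$K = -3$
$Y{\left(k \right)} = 15 k$
$G{\left(b,V \right)} = -3 + b V^{2}$ ($G{\left(b,V \right)} = -2 + \left(V b V - 1\right) = -2 + \left(b V^{2} - 1\right) = -2 + \left(-1 + b V^{2}\right) = -3 + b V^{2}$)
$\frac{Y{\left(-11 \right)}}{G{\left(-10,K \right)}} - \frac{3029}{-4699} = \frac{15 \left(-11\right)}{-3 - 10 \left(-3\right)^{2}} - \frac{3029}{-4699} = - \frac{165}{-3 - 90} - - \frac{3029}{4699} = - \frac{165}{-3 - 90} + \frac{3029}{4699} = - \frac{165}{-93} + \frac{3029}{4699} = \left(-165\right) \left(- \frac{1}{93}\right) + \frac{3029}{4699} = \frac{55}{31} + \frac{3029}{4699} = \frac{352344}{145669}$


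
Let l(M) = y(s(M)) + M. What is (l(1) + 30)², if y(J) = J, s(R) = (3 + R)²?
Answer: 2209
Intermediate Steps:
l(M) = M + (3 + M)² (l(M) = (3 + M)² + M = M + (3 + M)²)
(l(1) + 30)² = ((1 + (3 + 1)²) + 30)² = ((1 + 4²) + 30)² = ((1 + 16) + 30)² = (17 + 30)² = 47² = 2209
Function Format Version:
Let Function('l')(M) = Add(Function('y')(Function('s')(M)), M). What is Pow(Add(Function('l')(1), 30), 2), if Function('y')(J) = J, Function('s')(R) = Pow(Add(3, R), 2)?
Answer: 2209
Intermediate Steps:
Function('l')(M) = Add(M, Pow(Add(3, M), 2)) (Function('l')(M) = Add(Pow(Add(3, M), 2), M) = Add(M, Pow(Add(3, M), 2)))
Pow(Add(Function('l')(1), 30), 2) = Pow(Add(Add(1, Pow(Add(3, 1), 2)), 30), 2) = Pow(Add(Add(1, Pow(4, 2)), 30), 2) = Pow(Add(Add(1, 16), 30), 2) = Pow(Add(17, 30), 2) = Pow(47, 2) = 2209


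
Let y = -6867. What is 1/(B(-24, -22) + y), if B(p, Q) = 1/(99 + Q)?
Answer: -77/528758 ≈ -0.00014562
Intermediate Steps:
1/(B(-24, -22) + y) = 1/(1/(99 - 22) - 6867) = 1/(1/77 - 6867) = 1/(-528758/77) = -77/528758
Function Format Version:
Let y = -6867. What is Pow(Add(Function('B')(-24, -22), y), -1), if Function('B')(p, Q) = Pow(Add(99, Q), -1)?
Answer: Rational(-77, 528758) ≈ -0.00014562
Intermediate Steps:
Pow(Add(Function('B')(-24, -22), y), -1) = Pow(Add(Pow(Add(99, -22), -1), -6867), -1) = Pow(Add(Pow(77, -1), -6867), -1) = Pow(Add(Rational(1, 77), -6867), -1) = Pow(Rational(-528758, 77), -1) = Rational(-77, 528758)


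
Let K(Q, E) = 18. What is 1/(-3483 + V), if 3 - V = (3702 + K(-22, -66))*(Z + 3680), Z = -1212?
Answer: -1/9184440 ≈ -1.0888e-7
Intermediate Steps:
V = -9180957 (V = 3 - (3702 + 18)*(-1212 + 3680) = 3 - 3720*2468 = 3 - 1*9180960 = 3 - 9180960 = -9180957)
1/(-3483 + V) = 1/(-3483 - 9180957) = 1/(-9184440) = -1/9184440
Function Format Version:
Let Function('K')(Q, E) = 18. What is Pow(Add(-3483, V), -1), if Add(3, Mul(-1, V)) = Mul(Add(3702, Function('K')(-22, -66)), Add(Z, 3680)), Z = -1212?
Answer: Rational(-1, 9184440) ≈ -1.0888e-7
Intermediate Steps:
V = -9180957 (V = Add(3, Mul(-1, Mul(Add(3702, 18), Add(-1212, 3680)))) = Add(3, Mul(-1, Mul(3720, 2468))) = Add(3, Mul(-1, 9180960)) = Add(3, -9180960) = -9180957)
Pow(Add(-3483, V), -1) = Pow(Add(-3483, -9180957), -1) = Pow(-9184440, -1) = Rational(-1, 9184440)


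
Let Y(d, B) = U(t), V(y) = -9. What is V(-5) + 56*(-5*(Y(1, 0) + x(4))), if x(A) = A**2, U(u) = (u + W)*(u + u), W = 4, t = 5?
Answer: -29689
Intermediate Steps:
U(u) = 2*u*(4 + u) (U(u) = (u + 4)*(u + u) = (4 + u)*(2*u) = 2*u*(4 + u))
Y(d, B) = 90 (Y(d, B) = 2*5*(4 + 5) = 2*5*9 = 90)
V(-5) + 56*(-5*(Y(1, 0) + x(4))) = -9 + 56*(-5*(90 + 4**2)) = -9 + 56*(-5*(90 + 16)) = -9 + 56*(-5*106) = -9 + 56*(-530) = -9 - 29680 = -29689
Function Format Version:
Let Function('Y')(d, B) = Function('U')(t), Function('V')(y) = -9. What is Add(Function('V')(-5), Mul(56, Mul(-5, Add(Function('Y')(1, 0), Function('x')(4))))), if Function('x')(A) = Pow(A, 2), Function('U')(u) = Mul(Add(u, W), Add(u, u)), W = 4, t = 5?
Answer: -29689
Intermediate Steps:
Function('U')(u) = Mul(2, u, Add(4, u)) (Function('U')(u) = Mul(Add(u, 4), Add(u, u)) = Mul(Add(4, u), Mul(2, u)) = Mul(2, u, Add(4, u)))
Function('Y')(d, B) = 90 (Function('Y')(d, B) = Mul(2, 5, Add(4, 5)) = Mul(2, 5, 9) = 90)
Add(Function('V')(-5), Mul(56, Mul(-5, Add(Function('Y')(1, 0), Function('x')(4))))) = Add(-9, Mul(56, Mul(-5, Add(90, Pow(4, 2))))) = Add(-9, Mul(56, Mul(-5, Add(90, 16)))) = Add(-9, Mul(56, Mul(-5, 106))) = Add(-9, Mul(56, -530)) = Add(-9, -29680) = -29689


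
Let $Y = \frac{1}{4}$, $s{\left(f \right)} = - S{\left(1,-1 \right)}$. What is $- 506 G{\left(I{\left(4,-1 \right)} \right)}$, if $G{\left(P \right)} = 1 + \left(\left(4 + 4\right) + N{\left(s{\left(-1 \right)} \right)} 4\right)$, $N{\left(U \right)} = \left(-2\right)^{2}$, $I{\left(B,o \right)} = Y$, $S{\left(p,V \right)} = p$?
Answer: $-12650$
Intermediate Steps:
$s{\left(f \right)} = -1$ ($s{\left(f \right)} = \left(-1\right) 1 = -1$)
$Y = \frac{1}{4} \approx 0.25$
$I{\left(B,o \right)} = \frac{1}{4}$
$N{\left(U \right)} = 4$
$G{\left(P \right)} = 25$ ($G{\left(P \right)} = 1 + \left(\left(4 + 4\right) + 4 \cdot 4\right) = 1 + \left(8 + 16\right) = 1 + 24 = 25$)
$- 506 G{\left(I{\left(4,-1 \right)} \right)} = \left(-506\right) 25 = -12650$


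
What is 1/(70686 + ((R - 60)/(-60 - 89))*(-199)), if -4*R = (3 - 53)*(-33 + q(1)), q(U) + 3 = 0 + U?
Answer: 298/20866423 ≈ 1.4281e-5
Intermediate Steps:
q(U) = -3 + U (q(U) = -3 + (0 + U) = -3 + U)
R = -875/2 (R = -(3 - 53)*(-33 + (-3 + 1))/4 = -(-25)*(-33 - 2)/2 = -(-25)*(-35)/2 = -¼*1750 = -875/2 ≈ -437.50)
1/(70686 + ((R - 60)/(-60 - 89))*(-199)) = 1/(70686 + ((-875/2 - 60)/(-60 - 89))*(-199)) = 1/(70686 - 995/2/(-149)*(-199)) = 1/(70686 - 995/2*(-1/149)*(-199)) = 1/(70686 + (995/298)*(-199)) = 1/(70686 - 198005/298) = 1/(20866423/298) = 298/20866423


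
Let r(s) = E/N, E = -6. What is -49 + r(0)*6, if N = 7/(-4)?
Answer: -199/7 ≈ -28.429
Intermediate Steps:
N = -7/4 (N = 7*(-1/4) = -7/4 ≈ -1.7500)
r(s) = 24/7 (r(s) = -6/(-7/4) = -6*(-4/7) = 24/7)
-49 + r(0)*6 = -49 + (24/7)*6 = -49 + 144/7 = -199/7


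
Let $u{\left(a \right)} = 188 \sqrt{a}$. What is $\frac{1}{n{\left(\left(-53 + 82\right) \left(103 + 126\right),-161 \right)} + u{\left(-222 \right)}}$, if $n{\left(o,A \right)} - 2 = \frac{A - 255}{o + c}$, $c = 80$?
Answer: $\frac{86339}{349541476726} - \frac{12562583 i \sqrt{222}}{524312215089} \approx 2.4701 \cdot 10^{-7} - 0.000357 i$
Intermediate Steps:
$n{\left(o,A \right)} = 2 + \frac{-255 + A}{80 + o}$ ($n{\left(o,A \right)} = 2 + \frac{A - 255}{o + 80} = 2 + \frac{-255 + A}{80 + o}$)
$\frac{1}{n{\left(\left(-53 + 82\right) \left(103 + 126\right),-161 \right)} + u{\left(-222 \right)}} = \frac{1}{\frac{-95 - 161 + 2 \left(-53 + 82\right) \left(103 + 126\right)}{80 + \left(-53 + 82\right) \left(103 + 126\right)} + 188 \sqrt{-222}} = \frac{1}{\frac{-95 - 161 + 2 \cdot 29 \cdot 229}{80 + 29 \cdot 229} + 188 i \sqrt{222}} = \frac{1}{\frac{-95 - 161 + 2 \cdot 6641}{80 + 6641} + 188 i \sqrt{222}} = \frac{1}{\frac{-95 - 161 + 13282}{6721} + 188 i \sqrt{222}} = \frac{1}{\frac{1}{6721} \cdot 13026 + 188 i \sqrt{222}} = \frac{1}{\frac{1002}{517} + 188 i \sqrt{222}}$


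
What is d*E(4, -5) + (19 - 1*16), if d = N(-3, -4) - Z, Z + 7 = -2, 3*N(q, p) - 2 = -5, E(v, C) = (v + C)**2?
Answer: 11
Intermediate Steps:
E(v, C) = (C + v)**2
N(q, p) = -1 (N(q, p) = 2/3 + (1/3)*(-5) = 2/3 - 5/3 = -1)
Z = -9 (Z = -7 - 2 = -9)
d = 8 (d = -1 - 1*(-9) = -1 + 9 = 8)
d*E(4, -5) + (19 - 1*16) = 8*(-5 + 4)**2 + (19 - 1*16) = 8*(-1)**2 + (19 - 16) = 8*1 + 3 = 8 + 3 = 11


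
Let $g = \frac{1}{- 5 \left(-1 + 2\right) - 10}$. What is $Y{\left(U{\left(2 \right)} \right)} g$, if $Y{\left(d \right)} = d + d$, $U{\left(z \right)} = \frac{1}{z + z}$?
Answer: $- \frac{1}{30} \approx -0.033333$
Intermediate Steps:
$U{\left(z \right)} = \frac{1}{2 z}$
$Y{\left(d \right)} = 2 d$
$g = - \frac{1}{15}$ ($g = \frac{1}{\left(-5\right) 1 - 10} = \frac{1}{-5 - 10} = \frac{1}{-15} = - \frac{1}{15} \approx -0.066667$)
$Y{\left(U{\left(2 \right)} \right)} g = 2 \frac{1}{2 \cdot 2} \left(- \frac{1}{15}\right) = 2 \cdot \frac{1}{2} \cdot \frac{1}{2} \left(- \frac{1}{15}\right) = 2 \cdot \frac{1}{4} \left(- \frac{1}{15}\right) = \frac{1}{2} \left(- \frac{1}{15}\right) = - \frac{1}{30}$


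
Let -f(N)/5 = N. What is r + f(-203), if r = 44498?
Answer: 45513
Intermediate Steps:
f(N) = -5*N
r + f(-203) = 44498 - 5*(-203) = 44498 + 1015 = 45513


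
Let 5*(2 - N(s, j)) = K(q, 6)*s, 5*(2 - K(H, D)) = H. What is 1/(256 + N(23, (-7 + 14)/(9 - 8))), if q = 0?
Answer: 5/1244 ≈ 0.0040193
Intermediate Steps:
K(H, D) = 2 - H/5
N(s, j) = 2 - 2*s/5 (N(s, j) = 2 - (2 - 1/5*0)*s/5 = 2 - (2 + 0)*s/5 = 2 - 2*s/5)
1/(256 + N(23, (-7 + 14)/(9 - 8))) = 1/(256 + (2 - 2/5*23)) = 1/(256 + (2 - 46/5)) = 1/(256 - 36/5) = 1/(1244/5) = 5/1244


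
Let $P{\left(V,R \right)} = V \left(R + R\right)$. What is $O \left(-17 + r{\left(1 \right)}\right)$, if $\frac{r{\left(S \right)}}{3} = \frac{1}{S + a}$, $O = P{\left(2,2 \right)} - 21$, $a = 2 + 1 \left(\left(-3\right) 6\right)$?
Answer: $\frac{1118}{5} \approx 223.6$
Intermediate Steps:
$P{\left(V,R \right)} = 2 R V$ ($P{\left(V,R \right)} = V 2 R = 2 R V$)
$a = -16$ ($a = 2 + 1 \left(-18\right) = 2 - 18 = -16$)
$O = -13$ ($O = 2 \cdot 2 \cdot 2 - 21 = 8 - 21 = -13$)
$r{\left(S \right)} = \frac{3}{-16 + S}$ ($r{\left(S \right)} = \frac{3}{S - 16} = \frac{3}{-16 + S}$)
$O \left(-17 + r{\left(1 \right)}\right) = - 13 \left(-17 + \frac{3}{-16 + 1}\right) = - 13 \left(-17 + \frac{3}{-15}\right) = - 13 \left(-17 + 3 \left(- \frac{1}{15}\right)\right) = - 13 \left(-17 - \frac{1}{5}\right) = \left(-13\right) \left(- \frac{86}{5}\right) = \frac{1118}{5}$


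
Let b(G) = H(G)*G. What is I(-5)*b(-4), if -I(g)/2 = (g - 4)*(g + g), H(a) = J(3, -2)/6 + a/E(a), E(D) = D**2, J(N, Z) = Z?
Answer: -420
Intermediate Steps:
H(a) = -1/3 + 1/a (H(a) = -2/6 + a/(a**2) = -2*1/6 + a/a**2 = -1/3 + 1/a)
I(g) = -4*g*(-4 + g) (I(g) = -2*(g - 4)*(g + g) = -2*(-4 + g)*2*g = -4*g*(-4 + g))
b(G) = 1 - G/3 (b(G) = ((3 - G)/(3*G))*G = 1 - G/3)
I(-5)*b(-4) = (4*(-5)*(4 - 1*(-5)))*(1 - 1/3*(-4)) = (4*(-5)*(4 + 5))*(1 + 4/3) = (4*(-5)*9)*(7/3) = -180*7/3 = -420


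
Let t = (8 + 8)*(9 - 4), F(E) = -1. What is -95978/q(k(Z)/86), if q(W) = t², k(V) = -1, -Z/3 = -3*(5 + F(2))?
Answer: -47989/3200 ≈ -14.997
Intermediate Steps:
Z = 36 (Z = -(-9)*(5 - 1) = -(-9)*4 = -3*(-12) = 36)
t = 80 (t = 16*5 = 80)
q(W) = 6400 (q(W) = 80² = 6400)
-95978/q(k(Z)/86) = -95978/6400 = -95978*1/6400 = -47989/3200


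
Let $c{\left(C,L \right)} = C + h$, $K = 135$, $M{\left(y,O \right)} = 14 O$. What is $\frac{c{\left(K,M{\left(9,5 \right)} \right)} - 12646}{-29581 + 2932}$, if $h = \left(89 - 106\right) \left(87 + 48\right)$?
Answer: $\frac{14806}{26649} \approx 0.55559$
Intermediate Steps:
$h = -2295$ ($h = \left(-17\right) 135 = -2295$)
$c{\left(C,L \right)} = -2295 + C$ ($c{\left(C,L \right)} = C - 2295 = -2295 + C$)
$\frac{c{\left(K,M{\left(9,5 \right)} \right)} - 12646}{-29581 + 2932} = \frac{\left(-2295 + 135\right) - 12646}{-29581 + 2932} = \frac{-2160 - 12646}{-26649} = \left(-14806\right) \left(- \frac{1}{26649}\right) = \frac{14806}{26649}$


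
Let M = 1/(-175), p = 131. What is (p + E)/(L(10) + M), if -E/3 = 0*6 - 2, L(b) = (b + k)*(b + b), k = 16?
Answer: 23975/90999 ≈ 0.26346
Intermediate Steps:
L(b) = 2*b*(16 + b) (L(b) = (b + 16)*(b + b) = (16 + b)*(2*b) = 2*b*(16 + b))
E = 6 (E = -3*(0*6 - 2) = -3*(0 - 2) = -3*(-2) = 6)
M = -1/175 ≈ -0.0057143
(p + E)/(L(10) + M) = (131 + 6)/(2*10*(16 + 10) - 1/175) = 137/(2*10*26 - 1/175) = 137/(520 - 1/175) = 137/(90999/175) = 137*(175/90999) = 23975/90999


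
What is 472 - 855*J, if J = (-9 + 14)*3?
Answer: -12353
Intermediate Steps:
J = 15 (J = 5*3 = 15)
472 - 855*J = 472 - 855*15 = 472 - 12825 = -12353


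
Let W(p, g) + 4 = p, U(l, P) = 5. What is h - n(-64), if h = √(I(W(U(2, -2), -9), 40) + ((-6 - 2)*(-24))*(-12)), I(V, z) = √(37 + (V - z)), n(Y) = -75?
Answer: 75 + √(-2304 + I*√2) ≈ 75.015 + 48.0*I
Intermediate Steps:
W(p, g) = -4 + p
I(V, z) = √(37 + V - z)
h = √(-2304 + I*√2) (h = √(√(37 + (-4 + 5) - 1*40) + ((-6 - 2)*(-24))*(-12)) = √(√(37 + 1 - 40) - 8*(-24)*(-12)) = √(√(-2) + 192*(-12)) = √(I*√2 - 2304) = √(-2304 + I*√2) ≈ 0.0147 + 48.0*I)
h - n(-64) = √(-2304 + I*√2) - 1*(-75) = √(-2304 + I*√2) + 75 = 75 + √(-2304 + I*√2)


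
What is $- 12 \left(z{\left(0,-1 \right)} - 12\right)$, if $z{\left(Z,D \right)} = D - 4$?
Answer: $204$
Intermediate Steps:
$z{\left(Z,D \right)} = -4 + D$
$- 12 \left(z{\left(0,-1 \right)} - 12\right) = - 12 \left(\left(-4 - 1\right) - 12\right) = - 12 \left(-5 - 12\right) = \left(-12\right) \left(-17\right) = 204$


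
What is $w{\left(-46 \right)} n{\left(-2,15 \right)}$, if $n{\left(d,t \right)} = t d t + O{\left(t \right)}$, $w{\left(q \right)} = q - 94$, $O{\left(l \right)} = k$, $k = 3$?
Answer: $62580$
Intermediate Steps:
$O{\left(l \right)} = 3$
$w{\left(q \right)} = -94 + q$ ($w{\left(q \right)} = q - 94 = -94 + q$)
$n{\left(d,t \right)} = 3 + d t^{2}$ ($n{\left(d,t \right)} = t d t + 3 = d t t + 3 = d t^{2} + 3 = 3 + d t^{2}$)
$w{\left(-46 \right)} n{\left(-2,15 \right)} = \left(-94 - 46\right) \left(3 - 2 \cdot 15^{2}\right) = - 140 \left(3 - 450\right) = \left(-140\right) \left(-447\right) = 62580$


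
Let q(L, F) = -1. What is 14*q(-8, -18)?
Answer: -14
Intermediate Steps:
14*q(-8, -18) = 14*(-1) = -14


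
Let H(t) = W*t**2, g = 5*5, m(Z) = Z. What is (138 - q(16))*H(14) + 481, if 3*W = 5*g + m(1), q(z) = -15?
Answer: 1259977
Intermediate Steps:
g = 25
W = 42 (W = (5*25 + 1)/3 = (125 + 1)/3 = (1/3)*126 = 42)
H(t) = 42*t**2
(138 - q(16))*H(14) + 481 = (138 - 1*(-15))*(42*14**2) + 481 = (138 + 15)*(42*196) + 481 = 153*8232 + 481 = 1259496 + 481 = 1259977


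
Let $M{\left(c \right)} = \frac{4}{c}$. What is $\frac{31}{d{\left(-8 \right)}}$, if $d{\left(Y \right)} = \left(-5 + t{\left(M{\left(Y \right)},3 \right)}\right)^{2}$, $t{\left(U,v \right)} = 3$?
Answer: $\frac{31}{4} \approx 7.75$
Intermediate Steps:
$d{\left(Y \right)} = 4$ ($d{\left(Y \right)} = \left(-5 + 3\right)^{2} = \left(-2\right)^{2} = 4$)
$\frac{31}{d{\left(-8 \right)}} = \frac{31}{4}$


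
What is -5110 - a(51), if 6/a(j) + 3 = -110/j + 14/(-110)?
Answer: -37861795/7411 ≈ -5108.9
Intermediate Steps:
a(j) = 6/(-172/55 - 110/j) (a(j) = 6/(-3 + (-110/j + 14/(-110))) = 6/(-3 + (-110/j + 14*(-1/110))) = 6/(-3 + (-110/j - 7/55)) = 6/(-3 + (-7/55 - 110/j)) = 6/(-172/55 - 110/j))
-5110 - a(51) = -5110 - (-165)*51/(3025 + 86*51) = -5110 - (-165)*51/(3025 + 4386) = -5110 - (-165)*51/7411 = -5110 - 1*(-8415/7411) = -5110 + 8415/7411 = -37861795/7411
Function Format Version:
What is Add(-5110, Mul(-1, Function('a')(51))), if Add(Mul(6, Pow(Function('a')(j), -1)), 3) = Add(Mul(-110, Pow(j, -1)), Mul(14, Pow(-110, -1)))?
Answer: Rational(-37861795, 7411) ≈ -5108.9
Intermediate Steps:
Function('a')(j) = Mul(6, Pow(Add(Rational(-172, 55), Mul(-110, Pow(j, -1))), -1)) (Function('a')(j) = Mul(6, Pow(Add(-3, Add(Mul(-110, Pow(j, -1)), Mul(14, Pow(-110, -1)))), -1)) = Mul(6, Pow(Add(-3, Add(Mul(-110, Pow(j, -1)), Mul(14, Rational(-1, 110)))), -1)) = Mul(6, Pow(Add(-3, Add(Mul(-110, Pow(j, -1)), Rational(-7, 55))), -1)) = Mul(6, Pow(Add(-3, Add(Rational(-7, 55), Mul(-110, Pow(j, -1)))), -1)) = Mul(6, Pow(Add(Rational(-172, 55), Mul(-110, Pow(j, -1))), -1)))
Add(-5110, Mul(-1, Function('a')(51))) = Add(-5110, Mul(-1, Mul(-165, 51, Pow(Add(3025, Mul(86, 51)), -1)))) = Add(-5110, Mul(-1, Mul(-165, 51, Pow(Add(3025, 4386), -1)))) = Add(-5110, Mul(-1, Mul(-165, 51, Pow(7411, -1)))) = Add(-5110, Mul(-1, Mul(-165, 51, Rational(1, 7411)))) = Add(-5110, Mul(-1, Rational(-8415, 7411))) = Add(-5110, Rational(8415, 7411)) = Rational(-37861795, 7411)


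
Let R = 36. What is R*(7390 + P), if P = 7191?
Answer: 524916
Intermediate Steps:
R*(7390 + P) = 36*(7390 + 7191) = 36*14581 = 524916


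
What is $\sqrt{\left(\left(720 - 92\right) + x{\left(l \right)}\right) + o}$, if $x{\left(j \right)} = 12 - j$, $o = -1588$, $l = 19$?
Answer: $i \sqrt{967} \approx 31.097 i$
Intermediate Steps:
$\sqrt{\left(\left(720 - 92\right) + x{\left(l \right)}\right) + o} = \sqrt{\left(\left(720 - 92\right) + \left(12 - 19\right)\right) - 1588} = \sqrt{\left(628 + \left(12 - 19\right)\right) - 1588} = \sqrt{\left(628 - 7\right) - 1588} = \sqrt{621 - 1588} = \sqrt{-967} = i \sqrt{967}$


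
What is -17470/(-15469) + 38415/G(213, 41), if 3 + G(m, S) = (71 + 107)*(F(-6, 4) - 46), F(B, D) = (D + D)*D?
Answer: -220703/15469 ≈ -14.267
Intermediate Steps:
F(B, D) = 2*D² (F(B, D) = (2*D)*D = 2*D²)
G(m, S) = -2495 (G(m, S) = -3 + (71 + 107)*(2*4² - 46) = -3 + 178*(2*16 - 46) = -3 + 178*(32 - 46) = -3 + 178*(-14) = -3 - 2492 = -2495)
-17470/(-15469) + 38415/G(213, 41) = -17470/(-15469) + 38415/(-2495) = -17470*(-1/15469) + 38415*(-1/2495) = 17470/15469 - 7683/499 = -220703/15469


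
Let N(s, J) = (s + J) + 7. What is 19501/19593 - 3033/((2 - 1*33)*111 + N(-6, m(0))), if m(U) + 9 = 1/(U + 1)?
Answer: 126665017/67556664 ≈ 1.8749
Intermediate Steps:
m(U) = -9 + 1/(1 + U) (m(U) = -9 + 1/(U + 1) = -9 + 1/(1 + U))
N(s, J) = 7 + J + s (N(s, J) = (J + s) + 7 = 7 + J + s)
19501/19593 - 3033/((2 - 1*33)*111 + N(-6, m(0))) = 19501/19593 - 3033/((2 - 1*33)*111 + (7 + (-8 - 9*0)/(1 + 0) - 6)) = 19501*(1/19593) - 3033/((2 - 33)*111 + (7 + (-8 + 0)/1 - 6)) = 19501/19593 - 3033/(-31*111 + (7 + 1*(-8) - 6)) = 19501/19593 - 3033/(-3441 + (7 - 8 - 6)) = 19501/19593 - 3033/(-3441 - 7) = 19501/19593 - 3033/(-3448) = 19501/19593 - 3033*(-1/3448) = 19501/19593 + 3033/3448 = 126665017/67556664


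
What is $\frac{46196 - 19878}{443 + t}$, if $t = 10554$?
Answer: $\frac{26318}{10997} \approx 2.3932$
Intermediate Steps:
$\frac{46196 - 19878}{443 + t} = \frac{46196 - 19878}{443 + 10554} = \frac{26318}{10997}$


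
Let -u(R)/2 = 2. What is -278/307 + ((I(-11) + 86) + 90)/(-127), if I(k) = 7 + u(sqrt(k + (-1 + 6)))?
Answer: -90259/38989 ≈ -2.3150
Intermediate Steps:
u(R) = -4 (u(R) = -2*2 = -4)
I(k) = 3 (I(k) = 7 - 4 = 3)
-278/307 + ((I(-11) + 86) + 90)/(-127) = -278/307 + ((3 + 86) + 90)/(-127) = -278*1/307 + (89 + 90)*(-1/127) = -278/307 + 179*(-1/127) = -278/307 - 179/127 = -90259/38989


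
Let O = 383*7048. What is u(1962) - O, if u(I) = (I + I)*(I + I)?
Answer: 12698392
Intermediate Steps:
u(I) = 4*I² (u(I) = (2*I)*(2*I) = 4*I²)
O = 2699384
u(1962) - O = 4*1962² - 1*2699384 = 4*3849444 - 2699384 = 15397776 - 2699384 = 12698392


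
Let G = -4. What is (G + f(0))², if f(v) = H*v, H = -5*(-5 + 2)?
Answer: 16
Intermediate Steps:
H = 15 (H = -5*(-3) = 15)
f(v) = 15*v
(G + f(0))² = (-4 + 15*0)² = (-4 + 0)² = (-4)² = 16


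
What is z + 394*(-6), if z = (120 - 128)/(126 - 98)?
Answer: -16550/7 ≈ -2364.3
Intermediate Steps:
z = -2/7 (z = -8/28 = -8*1/28 = -2/7 ≈ -0.28571)
z + 394*(-6) = -2/7 + 394*(-6) = -2/7 - 2364 = -16550/7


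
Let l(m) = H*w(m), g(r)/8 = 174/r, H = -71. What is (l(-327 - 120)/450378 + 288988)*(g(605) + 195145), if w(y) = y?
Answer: 5122167213783186839/90826230 ≈ 5.6395e+10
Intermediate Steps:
g(r) = 1392/r (g(r) = 8*(174/r) = 1392/r)
l(m) = -71*m
(l(-327 - 120)/450378 + 288988)*(g(605) + 195145) = (-71*(-327 - 120)/450378 + 288988)*(1392/605 + 195145) = (-71*(-447)*(1/450378) + 288988)*(1392*(1/605) + 195145) = (31737*(1/450378) + 288988)*(1392/605 + 195145) = (10579/150126 + 288988)*(118064117/605) = (43384623067/150126)*(118064117/605) = 5122167213783186839/90826230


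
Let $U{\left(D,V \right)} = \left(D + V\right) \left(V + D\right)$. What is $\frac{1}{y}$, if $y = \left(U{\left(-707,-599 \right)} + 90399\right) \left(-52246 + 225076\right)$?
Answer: $\frac{1}{310408729050} \approx 3.2216 \cdot 10^{-12}$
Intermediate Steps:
$U{\left(D,V \right)} = \left(D + V\right)^{2}$ ($U{\left(D,V \right)} = \left(D + V\right) \left(D + V\right) = \left(D + V\right)^{2}$)
$y = 310408729050$ ($y = \left(\left(-707 - 599\right)^{2} + 90399\right) \left(-52246 + 225076\right) = \left(\left(-1306\right)^{2} + 90399\right) 172830 = \left(1705636 + 90399\right) 172830 = 1796035 \cdot 172830 = 310408729050$)
$\frac{1}{y} = \frac{1}{310408729050}$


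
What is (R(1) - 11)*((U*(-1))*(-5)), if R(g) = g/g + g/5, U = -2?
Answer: 98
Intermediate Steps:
R(g) = 1 + g/5 (R(g) = 1 + g*(⅕) = 1 + g/5)
(R(1) - 11)*((U*(-1))*(-5)) = ((1 + (⅕)*1) - 11)*(-2*(-1)*(-5)) = ((1 + ⅕) - 11)*(2*(-5)) = (6/5 - 11)*(-10) = -49/5*(-10) = 98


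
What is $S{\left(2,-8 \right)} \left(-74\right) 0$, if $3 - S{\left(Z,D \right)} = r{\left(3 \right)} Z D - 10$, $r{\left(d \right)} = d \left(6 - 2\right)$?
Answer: $0$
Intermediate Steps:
$r{\left(d \right)} = 4 d$ ($r{\left(d \right)} = d 4 = 4 d$)
$S{\left(Z,D \right)} = 13 - 12 D Z$ ($S{\left(Z,D \right)} = 3 - \left(4 \cdot 3 Z D - 10\right) = 3 - \left(12 Z D - 10\right) = 3 - \left(12 D Z - 10\right) = 3 - \left(-10 + 12 D Z\right) = 13 - 12 D Z$)
$S{\left(2,-8 \right)} \left(-74\right) 0 = \left(13 - \left(-96\right) 2\right) \left(-74\right) 0 = \left(13 + 192\right) \left(-74\right) 0 = 205 \left(-74\right) 0 = \left(-15170\right) 0 = 0$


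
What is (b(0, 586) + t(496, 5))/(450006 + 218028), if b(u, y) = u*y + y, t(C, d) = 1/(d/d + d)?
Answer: 3517/4008204 ≈ 0.00087745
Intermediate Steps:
t(C, d) = 1/(1 + d)
b(u, y) = y + u*y
(b(0, 586) + t(496, 5))/(450006 + 218028) = (586*(1 + 0) + 1/(1 + 5))/(450006 + 218028) = (586*1 + 1/6)/668034 = (586 + ⅙)*(1/668034) = (3517/6)*(1/668034) = 3517/4008204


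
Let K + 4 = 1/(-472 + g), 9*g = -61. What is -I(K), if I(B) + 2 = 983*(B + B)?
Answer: 33912288/4309 ≈ 7870.1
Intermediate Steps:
g = -61/9 (g = (⅑)*(-61) = -61/9 ≈ -6.7778)
K = -17245/4309 (K = -4 + 1/(-472 - 61/9) = -4 + 1/(-4309/9) = -4 - 9/4309 = -17245/4309 ≈ -4.0021)
I(B) = -2 + 1966*B (I(B) = -2 + 983*(B + B) = -2 + 983*(2*B) = -2 + 1966*B)
-I(K) = -(-2 + 1966*(-17245/4309)) = -(-2 - 33903670/4309) = -1*(-33912288/4309) = 33912288/4309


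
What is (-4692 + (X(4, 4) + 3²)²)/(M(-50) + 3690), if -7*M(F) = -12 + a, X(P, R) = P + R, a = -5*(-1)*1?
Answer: -4403/3691 ≈ -1.1929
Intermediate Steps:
a = 5 (a = 5*1 = 5)
M(F) = 1 (M(F) = -(-12 + 5)/7 = -⅐*(-7) = 1)
(-4692 + (X(4, 4) + 3²)²)/(M(-50) + 3690) = (-4692 + ((4 + 4) + 3²)²)/(1 + 3690) = (-4692 + (8 + 9)²)/3691 = (-4692 + 17²)*(1/3691) = (-4692 + 289)*(1/3691) = -4403*1/3691 = -4403/3691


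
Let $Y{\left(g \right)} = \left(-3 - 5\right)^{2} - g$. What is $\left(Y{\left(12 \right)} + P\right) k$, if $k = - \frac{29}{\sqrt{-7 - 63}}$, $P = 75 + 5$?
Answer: $\frac{1914 i \sqrt{70}}{35} \approx 457.53 i$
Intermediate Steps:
$P = 80$
$Y{\left(g \right)} = 64 - g$ ($Y{\left(g \right)} = \left(-8\right)^{2} - g = 64 - g$)
$k = \frac{29 i \sqrt{70}}{70}$ ($k = - \frac{29}{\sqrt{-70}} = - \frac{29}{i \sqrt{70}} = - 29 \left(- \frac{i \sqrt{70}}{70}\right) = \frac{29 i \sqrt{70}}{70} \approx 3.4662 i$)
$\left(Y{\left(12 \right)} + P\right) k = \left(\left(64 - 12\right) + 80\right) \frac{29 i \sqrt{70}}{70} = \left(52 + 80\right) \frac{29 i \sqrt{70}}{70} = 132 \frac{29 i \sqrt{70}}{70} = \frac{1914 i \sqrt{70}}{35}$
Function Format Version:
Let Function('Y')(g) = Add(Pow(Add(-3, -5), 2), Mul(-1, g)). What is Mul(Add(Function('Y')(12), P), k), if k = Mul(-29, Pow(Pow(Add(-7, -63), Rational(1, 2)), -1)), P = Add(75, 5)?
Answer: Mul(Rational(1914, 35), I, Pow(70, Rational(1, 2))) ≈ Mul(457.53, I)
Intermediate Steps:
P = 80
Function('Y')(g) = Add(64, Mul(-1, g)) (Function('Y')(g) = Add(Pow(-8, 2), Mul(-1, g)) = Add(64, Mul(-1, g)))
k = Mul(Rational(29, 70), I, Pow(70, Rational(1, 2))) (k = Mul(-29, Pow(Pow(-70, Rational(1, 2)), -1)) = Mul(-29, Pow(Mul(I, Pow(70, Rational(1, 2))), -1)) = Mul(-29, Mul(Rational(-1, 70), I, Pow(70, Rational(1, 2)))) = Mul(Rational(29, 70), I, Pow(70, Rational(1, 2))) ≈ Mul(3.4662, I))
Mul(Add(Function('Y')(12), P), k) = Mul(Add(Add(64, Mul(-1, 12)), 80), Mul(Rational(29, 70), I, Pow(70, Rational(1, 2)))) = Mul(Add(Add(64, -12), 80), Mul(Rational(29, 70), I, Pow(70, Rational(1, 2)))) = Mul(Add(52, 80), Mul(Rational(29, 70), I, Pow(70, Rational(1, 2)))) = Mul(132, Mul(Rational(29, 70), I, Pow(70, Rational(1, 2)))) = Mul(Rational(1914, 35), I, Pow(70, Rational(1, 2)))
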